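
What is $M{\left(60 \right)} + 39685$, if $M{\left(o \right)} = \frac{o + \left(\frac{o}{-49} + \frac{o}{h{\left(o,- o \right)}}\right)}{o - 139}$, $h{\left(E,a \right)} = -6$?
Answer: $\frac{153618245}{3871} \approx 39684.0$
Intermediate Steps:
$M{\left(o \right)} = \frac{239 o}{294 \left(-139 + o\right)}$ ($M{\left(o \right)} = \frac{o + \left(\frac{o}{-49} + \frac{o}{-6}\right)}{o - 139} = \frac{o + \left(o \left(- \frac{1}{49}\right) + o \left(- \frac{1}{6}\right)\right)}{-139 + o} = \frac{o - \frac{55 o}{294}}{-139 + o} = \frac{\frac{239}{294} o}{-139 + o} = \frac{239 o}{294 \left(-139 + o\right)}$)
$M{\left(60 \right)} + 39685 = \frac{239}{294} \cdot 60 \frac{1}{-139 + 60} + 39685 = \frac{239}{294} \cdot 60 \frac{1}{-79} + 39685 = \frac{239}{294} \cdot 60 \left(- \frac{1}{79}\right) + 39685 = - \frac{2390}{3871} + 39685 = \frac{153618245}{3871}$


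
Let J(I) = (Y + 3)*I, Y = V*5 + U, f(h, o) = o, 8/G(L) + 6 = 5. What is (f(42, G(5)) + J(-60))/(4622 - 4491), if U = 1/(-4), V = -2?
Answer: 427/131 ≈ 3.2595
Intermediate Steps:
G(L) = -8 (G(L) = 8/(-6 + 5) = 8/(-1) = 8*(-1) = -8)
U = -¼ ≈ -0.25000
Y = -41/4 (Y = -2*5 - ¼ = -10 - ¼ = -41/4 ≈ -10.250)
J(I) = -29*I/4 (J(I) = (-41/4 + 3)*I = -29*I/4)
(f(42, G(5)) + J(-60))/(4622 - 4491) = (-8 - 29/4*(-60))/(4622 - 4491) = (-8 + 435)/131 = 427*(1/131) = 427/131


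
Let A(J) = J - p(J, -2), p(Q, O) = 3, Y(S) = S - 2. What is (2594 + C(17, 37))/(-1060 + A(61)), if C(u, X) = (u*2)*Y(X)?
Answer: -1892/501 ≈ -3.7764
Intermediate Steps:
Y(S) = -2 + S
A(J) = -3 + J (A(J) = J - 1*3 = J - 3 = -3 + J)
C(u, X) = 2*u*(-2 + X) (C(u, X) = (u*2)*(-2 + X) = (2*u)*(-2 + X) = 2*u*(-2 + X))
(2594 + C(17, 37))/(-1060 + A(61)) = (2594 + 2*17*(-2 + 37))/(-1060 + (-3 + 61)) = (2594 + 2*17*35)/(-1060 + 58) = (2594 + 1190)/(-1002) = 3784*(-1/1002) = -1892/501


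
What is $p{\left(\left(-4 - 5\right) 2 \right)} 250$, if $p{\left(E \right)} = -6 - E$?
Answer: $3000$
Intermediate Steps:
$p{\left(\left(-4 - 5\right) 2 \right)} 250 = \left(-6 - \left(-4 - 5\right) 2\right) 250 = \left(-6 - \left(-9\right) 2\right) 250 = \left(-6 - -18\right) 250 = \left(-6 + 18\right) 250 = 12 \cdot 250 = 3000$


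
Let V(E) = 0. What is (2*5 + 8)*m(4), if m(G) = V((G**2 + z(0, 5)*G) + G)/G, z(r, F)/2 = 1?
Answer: 0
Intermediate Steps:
z(r, F) = 2 (z(r, F) = 2*1 = 2)
m(G) = 0 (m(G) = 0/G = 0)
(2*5 + 8)*m(4) = (2*5 + 8)*0 = (10 + 8)*0 = 18*0 = 0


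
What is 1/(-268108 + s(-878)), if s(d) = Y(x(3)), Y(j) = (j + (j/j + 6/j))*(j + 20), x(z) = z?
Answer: -1/267970 ≈ -3.7318e-6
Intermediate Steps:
Y(j) = (20 + j)*(1 + j + 6/j) (Y(j) = (j + (1 + 6/j))*(20 + j) = (1 + j + 6/j)*(20 + j) = (20 + j)*(1 + j + 6/j))
s(d) = 138 (s(d) = 26 + 3² + 21*3 + 120/3 = 26 + 9 + 63 + 120*(⅓) = 26 + 9 + 63 + 40 = 138)
1/(-268108 + s(-878)) = 1/(-268108 + 138) = 1/(-267970) = -1/267970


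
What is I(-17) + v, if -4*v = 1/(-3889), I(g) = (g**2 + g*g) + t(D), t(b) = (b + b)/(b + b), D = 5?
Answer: 9006925/15556 ≈ 579.00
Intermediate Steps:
t(b) = 1 (t(b) = (2*b)/((2*b)) = (2*b)*(1/(2*b)) = 1)
I(g) = 1 + 2*g**2 (I(g) = (g**2 + g*g) + 1 = (g**2 + g**2) + 1 = 2*g**2 + 1 = 1 + 2*g**2)
v = 1/15556 (v = -1/4/(-3889) = -1/4*(-1/3889) = 1/15556 ≈ 6.4284e-5)
I(-17) + v = (1 + 2*(-17)**2) + 1/15556 = (1 + 2*289) + 1/15556 = (1 + 578) + 1/15556 = 579 + 1/15556 = 9006925/15556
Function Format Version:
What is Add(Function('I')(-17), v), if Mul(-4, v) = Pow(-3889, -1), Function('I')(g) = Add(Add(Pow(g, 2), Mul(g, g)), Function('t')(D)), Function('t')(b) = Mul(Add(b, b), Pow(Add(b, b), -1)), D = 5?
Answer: Rational(9006925, 15556) ≈ 579.00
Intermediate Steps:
Function('t')(b) = 1 (Function('t')(b) = Mul(Mul(2, b), Pow(Mul(2, b), -1)) = Mul(Mul(2, b), Mul(Rational(1, 2), Pow(b, -1))) = 1)
Function('I')(g) = Add(1, Mul(2, Pow(g, 2))) (Function('I')(g) = Add(Add(Pow(g, 2), Mul(g, g)), 1) = Add(Add(Pow(g, 2), Pow(g, 2)), 1) = Add(Mul(2, Pow(g, 2)), 1) = Add(1, Mul(2, Pow(g, 2))))
v = Rational(1, 15556) (v = Mul(Rational(-1, 4), Pow(-3889, -1)) = Mul(Rational(-1, 4), Rational(-1, 3889)) = Rational(1, 15556) ≈ 6.4284e-5)
Add(Function('I')(-17), v) = Add(Add(1, Mul(2, Pow(-17, 2))), Rational(1, 15556)) = Add(Add(1, Mul(2, 289)), Rational(1, 15556)) = Add(Add(1, 578), Rational(1, 15556)) = Add(579, Rational(1, 15556)) = Rational(9006925, 15556)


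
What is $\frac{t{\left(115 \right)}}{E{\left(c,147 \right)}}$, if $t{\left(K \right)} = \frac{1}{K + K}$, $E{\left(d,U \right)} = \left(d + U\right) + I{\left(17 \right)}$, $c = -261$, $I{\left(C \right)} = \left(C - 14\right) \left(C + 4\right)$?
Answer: $- \frac{1}{11730} \approx -8.5252 \cdot 10^{-5}$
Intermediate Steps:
$I{\left(C \right)} = \left(-14 + C\right) \left(4 + C\right)$
$E{\left(d,U \right)} = 63 + U + d$ ($E{\left(d,U \right)} = \left(d + U\right) - \left(226 - 289\right) = \left(U + d\right) - -63 = \left(U + d\right) + 63 = 63 + U + d$)
$t{\left(K \right)} = \frac{1}{2 K}$
$\frac{t{\left(115 \right)}}{E{\left(c,147 \right)}} = \frac{\frac{1}{2} \cdot \frac{1}{115}}{63 + 147 - 261} = \frac{\frac{1}{2} \cdot \frac{1}{115}}{-51} = \frac{1}{230} \left(- \frac{1}{51}\right) = - \frac{1}{11730}$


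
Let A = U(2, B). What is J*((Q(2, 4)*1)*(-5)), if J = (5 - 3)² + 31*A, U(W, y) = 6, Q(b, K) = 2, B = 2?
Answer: -1900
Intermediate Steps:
A = 6
J = 190 (J = (5 - 3)² + 31*6 = 2² + 186 = 4 + 186 = 190)
J*((Q(2, 4)*1)*(-5)) = 190*((2*1)*(-5)) = 190*(2*(-5)) = 190*(-10) = -1900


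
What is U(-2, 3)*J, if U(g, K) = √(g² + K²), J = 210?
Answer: 210*√13 ≈ 757.17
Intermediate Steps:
U(g, K) = √(K² + g²)
U(-2, 3)*J = √(3² + (-2)²)*210 = √(9 + 4)*210 = √13*210 = 210*√13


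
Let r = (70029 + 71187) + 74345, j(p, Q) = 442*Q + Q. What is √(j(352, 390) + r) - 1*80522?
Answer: -80522 + √388331 ≈ -79899.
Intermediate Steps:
j(p, Q) = 443*Q
r = 215561 (r = 141216 + 74345 = 215561)
√(j(352, 390) + r) - 1*80522 = √(443*390 + 215561) - 1*80522 = √(172770 + 215561) - 80522 = √388331 - 80522 = -80522 + √388331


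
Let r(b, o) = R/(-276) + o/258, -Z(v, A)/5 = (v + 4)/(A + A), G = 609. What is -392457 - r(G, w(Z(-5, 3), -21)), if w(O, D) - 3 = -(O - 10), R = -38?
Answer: -13973045609/35604 ≈ -3.9246e+5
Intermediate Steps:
Z(v, A) = -5*(4 + v)/(2*A) (Z(v, A) = -5*(v + 4)/(A + A) = -5*(4 + v)/(2*A))
w(O, D) = 13 - O (w(O, D) = 3 - (O - 10) = 3 - (-10 + O) = 3 + (10 - O) = 13 - O)
r(b, o) = 19/138 + o/258 (r(b, o) = -38/(-276) + o/258 = -38*(-1/276) + o*(1/258) = 19/138 + o/258)
-392457 - r(G, w(Z(-5, 3), -21)) = -392457 - (19/138 + (13 - 5*(-4 - 1*(-5))/(2*3))/258) = -392457 - (19/138 + (13 - 5*(-4 + 5)/(2*3))/258) = -392457 - (19/138 + (13 - 5/(2*3))/258) = -392457 - (19/138 + (13 - 1*5/6)/258) = -392457 - (19/138 + (13 - 5/6)/258) = -392457 - (19/138 + (1/258)*(73/6)) = -392457 - (19/138 + 73/1548) = -392457 - 1*6581/35604 = -392457 - 6581/35604 = -13973045609/35604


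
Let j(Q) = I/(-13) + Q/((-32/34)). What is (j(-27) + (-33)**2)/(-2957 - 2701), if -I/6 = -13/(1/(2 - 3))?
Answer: -5993/30176 ≈ -0.19860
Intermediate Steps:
I = -78 (I = -(-78)/(1/(2 - 3)) = -(-78)/(1/(-1)) = -(-78)/(-1) = -(-78)*(-1) = -6*13 = -78)
j(Q) = 6 - 17*Q/16 (j(Q) = -78/(-13) + Q/((-32/34)) = -78*(-1/13) + Q/((-32*1/34)) = 6 + Q/(-16/17) = 6 + Q*(-17/16) = 6 - 17*Q/16)
(j(-27) + (-33)**2)/(-2957 - 2701) = ((6 - 17/16*(-27)) + (-33)**2)/(-2957 - 2701) = ((6 + 459/16) + 1089)/(-5658) = (555/16 + 1089)*(-1/5658) = (17979/16)*(-1/5658) = -5993/30176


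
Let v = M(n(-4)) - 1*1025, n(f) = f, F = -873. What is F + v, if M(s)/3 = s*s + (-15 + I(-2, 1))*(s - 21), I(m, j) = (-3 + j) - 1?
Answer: -500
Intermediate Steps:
I(m, j) = -4 + j
M(s) = 1134 - 54*s + 3*s² (M(s) = 3*(s*s + (-15 + (-4 + 1))*(s - 21)) = 3*(s² + (-15 - 3)*(-21 + s)) = 3*(s² - 18*(-21 + s)) = 3*(s² + (378 - 18*s)) = 3*(378 + s² - 18*s) = 1134 - 54*s + 3*s²)
v = 373 (v = (1134 - 54*(-4) + 3*(-4)²) - 1*1025 = (1134 + 216 + 3*16) - 1025 = (1134 + 216 + 48) - 1025 = 1398 - 1025 = 373)
F + v = -873 + 373 = -500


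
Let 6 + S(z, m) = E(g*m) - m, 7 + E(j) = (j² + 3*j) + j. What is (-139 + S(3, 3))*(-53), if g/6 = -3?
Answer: -134885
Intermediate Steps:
g = -18 (g = 6*(-3) = -18)
E(j) = -7 + j² + 4*j (E(j) = -7 + ((j² + 3*j) + j) = -7 + (j² + 4*j) = -7 + j² + 4*j)
S(z, m) = -13 - 73*m + 324*m² (S(z, m) = -6 + ((-7 + (-18*m)² + 4*(-18*m)) - m) = -6 + ((-7 + 324*m² - 72*m) - m) = -6 + ((-7 - 72*m + 324*m²) - m) = -6 + (-7 - 73*m + 324*m²) = -13 - 73*m + 324*m²)
(-139 + S(3, 3))*(-53) = (-139 + (-13 - 73*3 + 324*3²))*(-53) = (-139 + (-13 - 219 + 324*9))*(-53) = (-139 + (-13 - 219 + 2916))*(-53) = (-139 + 2684)*(-53) = 2545*(-53) = -134885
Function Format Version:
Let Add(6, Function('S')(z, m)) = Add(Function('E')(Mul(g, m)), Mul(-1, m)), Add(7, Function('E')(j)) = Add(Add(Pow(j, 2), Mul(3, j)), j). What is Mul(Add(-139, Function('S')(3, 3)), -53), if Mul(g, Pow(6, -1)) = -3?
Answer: -134885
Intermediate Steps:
g = -18 (g = Mul(6, -3) = -18)
Function('E')(j) = Add(-7, Pow(j, 2), Mul(4, j)) (Function('E')(j) = Add(-7, Add(Add(Pow(j, 2), Mul(3, j)), j)) = Add(-7, Add(Pow(j, 2), Mul(4, j))) = Add(-7, Pow(j, 2), Mul(4, j)))
Function('S')(z, m) = Add(-13, Mul(-73, m), Mul(324, Pow(m, 2))) (Function('S')(z, m) = Add(-6, Add(Add(-7, Pow(Mul(-18, m), 2), Mul(4, Mul(-18, m))), Mul(-1, m))) = Add(-6, Add(Add(-7, Mul(324, Pow(m, 2)), Mul(-72, m)), Mul(-1, m))) = Add(-6, Add(Add(-7, Mul(-72, m), Mul(324, Pow(m, 2))), Mul(-1, m))) = Add(-6, Add(-7, Mul(-73, m), Mul(324, Pow(m, 2)))) = Add(-13, Mul(-73, m), Mul(324, Pow(m, 2))))
Mul(Add(-139, Function('S')(3, 3)), -53) = Mul(Add(-139, Add(-13, Mul(-73, 3), Mul(324, Pow(3, 2)))), -53) = Mul(Add(-139, Add(-13, -219, Mul(324, 9))), -53) = Mul(Add(-139, Add(-13, -219, 2916)), -53) = Mul(Add(-139, 2684), -53) = Mul(2545, -53) = -134885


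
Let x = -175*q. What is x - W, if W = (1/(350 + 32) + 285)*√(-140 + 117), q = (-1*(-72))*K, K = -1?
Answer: 12600 - 108871*I*√23/382 ≈ 12600.0 - 1366.8*I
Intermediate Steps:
q = -72 (q = -1*(-72)*(-1) = 72*(-1) = -72)
x = 12600 (x = -175*(-72) = 12600)
W = 108871*I*√23/382 (W = (1/382 + 285)*√(-23) = (1/382 + 285)*(I*√23) = 108871*(I*√23)/382 = 108871*I*√23/382 ≈ 1366.8*I)
x - W = 12600 - 108871*I*√23/382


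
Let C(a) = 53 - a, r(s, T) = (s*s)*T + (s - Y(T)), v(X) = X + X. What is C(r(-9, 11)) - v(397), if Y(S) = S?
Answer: -1612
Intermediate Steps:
v(X) = 2*X
r(s, T) = s - T + T*s**2 (r(s, T) = (s*s)*T + (s - T) = s**2*T + (s - T) = T*s**2 + (s - T) = s - T + T*s**2)
C(r(-9, 11)) - v(397) = (53 - (-9 - 1*11 + 11*(-9)**2)) - 2*397 = (53 - (-9 - 11 + 11*81)) - 1*794 = (53 - (-9 - 11 + 891)) - 794 = (53 - 1*871) - 794 = (53 - 871) - 794 = -818 - 794 = -1612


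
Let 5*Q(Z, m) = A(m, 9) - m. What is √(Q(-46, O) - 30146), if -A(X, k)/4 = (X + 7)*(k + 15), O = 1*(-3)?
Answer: I*√755555/5 ≈ 173.85*I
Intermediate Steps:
O = -3
A(X, k) = -4*(7 + X)*(15 + k) (A(X, k) = -4*(X + 7)*(k + 15) = -4*(7 + X)*(15 + k))
Q(Z, m) = -672/5 - 97*m/5 (Q(Z, m) = ((-420 - 60*m - 28*9 - 4*m*9) - m)/5 = ((-420 - 60*m - 252 - 36*m) - m)/5 = ((-672 - 96*m) - m)/5 = (-672 - 97*m)/5 = -672/5 - 97*m/5)
√(Q(-46, O) - 30146) = √((-672/5 - 97/5*(-3)) - 30146) = √((-672/5 + 291/5) - 30146) = √(-381/5 - 30146) = √(-151111/5) = I*√755555/5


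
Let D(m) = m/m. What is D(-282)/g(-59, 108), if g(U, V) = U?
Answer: -1/59 ≈ -0.016949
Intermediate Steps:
D(m) = 1
D(-282)/g(-59, 108) = 1/(-59) = 1*(-1/59) = -1/59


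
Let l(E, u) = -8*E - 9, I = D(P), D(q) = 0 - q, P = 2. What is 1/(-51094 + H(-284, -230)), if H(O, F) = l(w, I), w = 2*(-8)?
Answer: -1/50975 ≈ -1.9617e-5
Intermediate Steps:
D(q) = -q
I = -2 (I = -1*2 = -2)
w = -16
l(E, u) = -9 - 8*E
H(O, F) = 119 (H(O, F) = -9 - 8*(-16) = -9 + 128 = 119)
1/(-51094 + H(-284, -230)) = 1/(-51094 + 119) = 1/(-50975) = -1/50975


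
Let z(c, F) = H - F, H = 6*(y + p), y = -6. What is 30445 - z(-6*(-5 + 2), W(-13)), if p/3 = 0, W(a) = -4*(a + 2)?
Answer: 30525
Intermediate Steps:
W(a) = -8 - 4*a (W(a) = -4*(2 + a) = -8 - 4*a)
p = 0 (p = 3*0 = 0)
H = -36 (H = 6*(-6 + 0) = 6*(-6) = -36)
z(c, F) = -36 - F
30445 - z(-6*(-5 + 2), W(-13)) = 30445 - (-36 - (-8 - 4*(-13))) = 30445 - (-36 - (-8 + 52)) = 30445 - (-36 - 1*44) = 30445 - (-36 - 44) = 30445 - 1*(-80) = 30445 + 80 = 30525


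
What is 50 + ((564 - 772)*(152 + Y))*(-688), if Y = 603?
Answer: 108043570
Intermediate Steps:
50 + ((564 - 772)*(152 + Y))*(-688) = 50 + ((564 - 772)*(152 + 603))*(-688) = 50 - 208*755*(-688) = 50 - 157040*(-688) = 50 + 108043520 = 108043570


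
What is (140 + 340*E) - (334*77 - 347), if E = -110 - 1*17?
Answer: -68411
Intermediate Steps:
E = -127 (E = -110 - 17 = -127)
(140 + 340*E) - (334*77 - 347) = (140 + 340*(-127)) - (334*77 - 347) = (140 - 43180) - (25718 - 347) = -43040 - 1*25371 = -43040 - 25371 = -68411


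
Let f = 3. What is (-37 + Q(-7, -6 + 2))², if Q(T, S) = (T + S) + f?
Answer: 2025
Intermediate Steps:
Q(T, S) = 3 + S + T (Q(T, S) = (T + S) + 3 = (S + T) + 3 = 3 + S + T)
(-37 + Q(-7, -6 + 2))² = (-37 + (3 + (-6 + 2) - 7))² = (-37 + (3 - 4 - 7))² = (-37 - 8)² = (-45)² = 2025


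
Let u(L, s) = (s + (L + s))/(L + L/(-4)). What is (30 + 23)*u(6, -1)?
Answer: 424/9 ≈ 47.111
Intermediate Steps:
u(L, s) = 4*(L + 2*s)/(3*L) (u(L, s) = (L + 2*s)/(L - L/4) = (L + 2*s)/((3*L/4)) = (L + 2*s)*(4/(3*L)) = 4*(L + 2*s)/(3*L))
(30 + 23)*u(6, -1) = (30 + 23)*((4/3)*(6 + 2*(-1))/6) = 53*((4/3)*(⅙)*(6 - 2)) = 53*((4/3)*(⅙)*4) = 53*(8/9) = 424/9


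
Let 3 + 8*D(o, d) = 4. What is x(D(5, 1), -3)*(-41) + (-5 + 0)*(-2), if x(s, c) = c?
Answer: 133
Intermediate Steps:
D(o, d) = ⅛ (D(o, d) = -3/8 + (⅛)*4 = -3/8 + ½ = ⅛)
x(D(5, 1), -3)*(-41) + (-5 + 0)*(-2) = -3*(-41) + (-5 + 0)*(-2) = 123 - 5*(-2) = 123 + 10 = 133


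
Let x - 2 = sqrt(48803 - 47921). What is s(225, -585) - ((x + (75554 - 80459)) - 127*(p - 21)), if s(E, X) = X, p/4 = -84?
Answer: -41021 - 21*sqrt(2) ≈ -41051.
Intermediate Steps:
p = -336 (p = 4*(-84) = -336)
x = 2 + 21*sqrt(2) (x = 2 + sqrt(48803 - 47921) = 2 + sqrt(882) = 2 + 21*sqrt(2) ≈ 31.698)
s(225, -585) - ((x + (75554 - 80459)) - 127*(p - 21)) = -585 - (((2 + 21*sqrt(2)) + (75554 - 80459)) - 127*(-336 - 21)) = -585 - (((2 + 21*sqrt(2)) - 4905) - 127*(-357)) = -585 - ((-4903 + 21*sqrt(2)) + 45339) = -585 - (40436 + 21*sqrt(2)) = -585 + (-40436 - 21*sqrt(2)) = -41021 - 21*sqrt(2)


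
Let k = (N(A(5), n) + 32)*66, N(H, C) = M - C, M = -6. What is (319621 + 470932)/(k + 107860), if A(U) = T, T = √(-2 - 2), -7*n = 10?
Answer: 5533871/767692 ≈ 7.2085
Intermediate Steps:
n = -10/7 (n = -⅐*10 = -10/7 ≈ -1.4286)
T = 2*I (T = √(-4) = 2*I ≈ 2.0*I)
A(U) = 2*I
N(H, C) = -6 - C
k = 12672/7 (k = ((-6 - 1*(-10/7)) + 32)*66 = ((-6 + 10/7) + 32)*66 = (-32/7 + 32)*66 = (192/7)*66 = 12672/7 ≈ 1810.3)
(319621 + 470932)/(k + 107860) = (319621 + 470932)/(12672/7 + 107860) = 790553/(767692/7) = 790553*(7/767692) = 5533871/767692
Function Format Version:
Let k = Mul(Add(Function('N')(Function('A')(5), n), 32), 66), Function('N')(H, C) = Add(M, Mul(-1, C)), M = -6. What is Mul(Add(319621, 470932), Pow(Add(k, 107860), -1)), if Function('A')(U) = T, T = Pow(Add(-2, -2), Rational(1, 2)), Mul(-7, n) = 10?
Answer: Rational(5533871, 767692) ≈ 7.2085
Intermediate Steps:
n = Rational(-10, 7) (n = Mul(Rational(-1, 7), 10) = Rational(-10, 7) ≈ -1.4286)
T = Mul(2, I) (T = Pow(-4, Rational(1, 2)) = Mul(2, I) ≈ Mul(2.0000, I))
Function('A')(U) = Mul(2, I)
Function('N')(H, C) = Add(-6, Mul(-1, C))
k = Rational(12672, 7) (k = Mul(Add(Add(-6, Mul(-1, Rational(-10, 7))), 32), 66) = Mul(Add(Add(-6, Rational(10, 7)), 32), 66) = Mul(Add(Rational(-32, 7), 32), 66) = Mul(Rational(192, 7), 66) = Rational(12672, 7) ≈ 1810.3)
Mul(Add(319621, 470932), Pow(Add(k, 107860), -1)) = Mul(Add(319621, 470932), Pow(Add(Rational(12672, 7), 107860), -1)) = Mul(790553, Pow(Rational(767692, 7), -1)) = Mul(790553, Rational(7, 767692)) = Rational(5533871, 767692)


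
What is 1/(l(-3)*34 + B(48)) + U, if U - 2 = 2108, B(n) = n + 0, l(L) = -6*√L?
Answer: 5589391/2649 + 17*I*√3/10596 ≈ 2110.0 + 0.0027789*I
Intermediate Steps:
B(n) = n
U = 2110 (U = 2 + 2108 = 2110)
1/(l(-3)*34 + B(48)) + U = 1/(-6*I*√3*34 + 48) + 2110 = 1/(-204*I*√3 + 48) + 2110 = 1/(48 - 204*I*√3) + 2110 = 2110 + 1/(48 - 204*I*√3)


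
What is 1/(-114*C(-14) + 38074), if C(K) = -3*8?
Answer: 1/40810 ≈ 2.4504e-5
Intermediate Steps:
C(K) = -24
1/(-114*C(-14) + 38074) = 1/(-114*(-24) + 38074) = 1/(2736 + 38074) = 1/40810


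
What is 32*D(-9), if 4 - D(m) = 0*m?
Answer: 128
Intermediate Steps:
D(m) = 4 (D(m) = 4 - 0*m = 4 - 1*0 = 4 + 0 = 4)
32*D(-9) = 32*4 = 128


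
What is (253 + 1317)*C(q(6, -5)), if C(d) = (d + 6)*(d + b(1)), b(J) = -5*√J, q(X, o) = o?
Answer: -15700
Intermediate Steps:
C(d) = (-5 + d)*(6 + d) (C(d) = (d + 6)*(d - 5*√1) = (6 + d)*(d - 5*1) = (6 + d)*(d - 5) = (6 + d)*(-5 + d) = (-5 + d)*(6 + d))
(253 + 1317)*C(q(6, -5)) = (253 + 1317)*(-30 - 5 + (-5)²) = 1570*(-30 - 5 + 25) = 1570*(-10) = -15700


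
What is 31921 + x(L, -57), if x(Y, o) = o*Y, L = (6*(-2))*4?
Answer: 34657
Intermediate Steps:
L = -48 (L = -12*4 = -48)
x(Y, o) = Y*o
31921 + x(L, -57) = 31921 - 48*(-57) = 31921 + 2736 = 34657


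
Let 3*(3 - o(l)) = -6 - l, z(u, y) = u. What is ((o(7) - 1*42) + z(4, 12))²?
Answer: 8464/9 ≈ 940.44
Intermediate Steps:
o(l) = 5 + l/3 (o(l) = 3 - (-6 - l)/3 = 3 + (2 + l/3) = 5 + l/3)
((o(7) - 1*42) + z(4, 12))² = (((5 + (⅓)*7) - 1*42) + 4)² = (((5 + 7/3) - 42) + 4)² = ((22/3 - 42) + 4)² = (-104/3 + 4)² = (-92/3)² = 8464/9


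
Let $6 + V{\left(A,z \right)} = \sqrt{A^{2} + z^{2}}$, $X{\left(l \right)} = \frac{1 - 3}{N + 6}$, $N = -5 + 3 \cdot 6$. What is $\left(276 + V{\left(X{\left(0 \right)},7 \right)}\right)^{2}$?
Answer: $\frac{\left(5130 + \sqrt{17693}\right)^{2}}{361} \approx 76730.0$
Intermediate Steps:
$N = 13$ ($N = -5 + 18 = 13$)
$X{\left(l \right)} = - \frac{2}{19}$ ($X{\left(l \right)} = \frac{1 - 3}{13 + 6} = - \frac{2}{19}$)
$V{\left(A,z \right)} = -6 + \sqrt{A^{2} + z^{2}}$
$\left(276 + V{\left(X{\left(0 \right)},7 \right)}\right)^{2} = \left(276 - \left(6 - \sqrt{\left(- \frac{2}{19}\right)^{2} + 7^{2}}\right)\right)^{2} = \left(276 - \left(6 - \sqrt{\frac{4}{361} + 49}\right)\right)^{2} = \left(276 - \left(6 - \sqrt{\frac{17693}{361}}\right)\right)^{2} = \left(276 - \left(6 - \frac{\sqrt{17693}}{19}\right)\right)^{2} = \left(270 + \frac{\sqrt{17693}}{19}\right)^{2}$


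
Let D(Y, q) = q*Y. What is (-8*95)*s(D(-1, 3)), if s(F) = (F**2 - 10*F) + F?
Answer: -27360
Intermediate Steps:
D(Y, q) = Y*q
s(F) = F**2 - 9*F
(-8*95)*s(D(-1, 3)) = (-8*95)*((-1*3)*(-9 - 1*3)) = -(-2280)*(-9 - 3) = -(-2280)*(-12) = -760*36 = -27360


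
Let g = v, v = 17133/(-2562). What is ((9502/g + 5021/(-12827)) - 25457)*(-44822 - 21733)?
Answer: 131044698056673180/73254997 ≈ 1.7889e+9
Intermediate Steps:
v = -5711/854 (v = 17133*(-1/2562) = -5711/854 ≈ -6.6874)
g = -5711/854 ≈ -6.6874
((9502/g + 5021/(-12827)) - 25457)*(-44822 - 21733) = ((9502/(-5711/854) + 5021/(-12827)) - 25457)*(-44822 - 21733) = ((9502*(-854/5711) + 5021*(-1/12827)) - 25457)*(-66555) = ((-8114708/5711 - 5021/12827) - 25457)*(-66555) = (-104116034447/73254997 - 25457)*(-66555) = -1968968493076/73254997*(-66555) = 131044698056673180/73254997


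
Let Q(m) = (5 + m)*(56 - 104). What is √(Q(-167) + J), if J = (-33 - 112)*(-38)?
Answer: √13286 ≈ 115.26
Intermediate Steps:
Q(m) = -240 - 48*m (Q(m) = (5 + m)*(-48) = -240 - 48*m)
J = 5510 (J = -145*(-38) = 5510)
√(Q(-167) + J) = √((-240 - 48*(-167)) + 5510) = √((-240 + 8016) + 5510) = √(7776 + 5510) = √13286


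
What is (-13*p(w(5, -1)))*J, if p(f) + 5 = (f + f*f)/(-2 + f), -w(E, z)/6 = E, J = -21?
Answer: -140595/16 ≈ -8787.2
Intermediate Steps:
w(E, z) = -6*E
p(f) = -5 + (f + f²)/(-2 + f) (p(f) = -5 + (f + f*f)/(-2 + f) = -5 + (f + f²)/(-2 + f))
(-13*p(w(5, -1)))*J = -13*(10 + (-6*5)² - (-24)*5)/(-2 - 6*5)*(-21) = -13*(10 + (-30)² - 4*(-30))/(-2 - 30)*(-21) = -13*(10 + 900 + 120)/(-32)*(-21) = -(-13)*1030/32*(-21) = -13*(-515/16)*(-21) = (6695/16)*(-21) = -140595/16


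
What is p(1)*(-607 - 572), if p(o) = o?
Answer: -1179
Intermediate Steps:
p(1)*(-607 - 572) = 1*(-607 - 572) = 1*(-1179) = -1179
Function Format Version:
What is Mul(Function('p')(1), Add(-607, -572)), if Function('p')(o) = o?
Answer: -1179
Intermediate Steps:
Mul(Function('p')(1), Add(-607, -572)) = Mul(1, Add(-607, -572)) = Mul(1, -1179) = -1179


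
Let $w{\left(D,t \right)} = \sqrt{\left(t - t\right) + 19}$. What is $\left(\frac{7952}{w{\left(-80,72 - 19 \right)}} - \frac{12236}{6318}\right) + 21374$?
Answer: $\frac{67514348}{3159} + \frac{7952 \sqrt{19}}{19} \approx 23196.0$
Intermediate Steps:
$w{\left(D,t \right)} = \sqrt{19}$ ($w{\left(D,t \right)} = \sqrt{0 + 19} = \sqrt{19}$)
$\left(\frac{7952}{w{\left(-80,72 - 19 \right)}} - \frac{12236}{6318}\right) + 21374 = \left(\frac{7952}{\sqrt{19}} - \frac{12236}{6318}\right) + 21374 = \left(7952 \frac{\sqrt{19}}{19} - \frac{6118}{3159}\right) + 21374 = \left(\frac{7952 \sqrt{19}}{19} - \frac{6118}{3159}\right) + 21374 = \left(- \frac{6118}{3159} + \frac{7952 \sqrt{19}}{19}\right) + 21374 = \frac{67514348}{3159} + \frac{7952 \sqrt{19}}{19}$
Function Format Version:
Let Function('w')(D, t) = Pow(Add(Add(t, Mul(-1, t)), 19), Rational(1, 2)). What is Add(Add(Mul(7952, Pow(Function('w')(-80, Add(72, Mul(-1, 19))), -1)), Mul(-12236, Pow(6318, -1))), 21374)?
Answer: Add(Rational(67514348, 3159), Mul(Rational(7952, 19), Pow(19, Rational(1, 2)))) ≈ 23196.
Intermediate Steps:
Function('w')(D, t) = Pow(19, Rational(1, 2)) (Function('w')(D, t) = Pow(Add(0, 19), Rational(1, 2)) = Pow(19, Rational(1, 2)))
Add(Add(Mul(7952, Pow(Function('w')(-80, Add(72, Mul(-1, 19))), -1)), Mul(-12236, Pow(6318, -1))), 21374) = Add(Add(Mul(7952, Pow(Pow(19, Rational(1, 2)), -1)), Mul(-12236, Pow(6318, -1))), 21374) = Add(Add(Mul(7952, Mul(Rational(1, 19), Pow(19, Rational(1, 2)))), Mul(-12236, Rational(1, 6318))), 21374) = Add(Add(Mul(Rational(7952, 19), Pow(19, Rational(1, 2))), Rational(-6118, 3159)), 21374) = Add(Add(Rational(-6118, 3159), Mul(Rational(7952, 19), Pow(19, Rational(1, 2)))), 21374) = Add(Rational(67514348, 3159), Mul(Rational(7952, 19), Pow(19, Rational(1, 2))))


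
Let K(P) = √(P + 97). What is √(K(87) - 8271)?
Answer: √(-8271 + 2*√46) ≈ 90.87*I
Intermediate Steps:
K(P) = √(97 + P)
√(K(87) - 8271) = √(√(97 + 87) - 8271) = √(√184 - 8271) = √(2*√46 - 8271) = √(-8271 + 2*√46)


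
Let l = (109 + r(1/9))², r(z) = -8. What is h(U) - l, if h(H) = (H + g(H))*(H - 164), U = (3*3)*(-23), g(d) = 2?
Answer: 65854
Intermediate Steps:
l = 10201 (l = (109 - 8)² = 101² = 10201)
U = -207 (U = 9*(-23) = -207)
h(H) = (-164 + H)*(2 + H) (h(H) = (H + 2)*(H - 164) = (2 + H)*(-164 + H) = (-164 + H)*(2 + H))
h(U) - l = (-328 + (-207)² - 162*(-207)) - 1*10201 = (-328 + 42849 + 33534) - 10201 = 76055 - 10201 = 65854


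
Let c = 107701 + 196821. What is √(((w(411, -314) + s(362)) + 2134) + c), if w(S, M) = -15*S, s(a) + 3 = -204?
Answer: 2*√75071 ≈ 547.98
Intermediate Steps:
s(a) = -207 (s(a) = -3 - 204 = -207)
c = 304522
√(((w(411, -314) + s(362)) + 2134) + c) = √(((-15*411 - 207) + 2134) + 304522) = √(((-6165 - 207) + 2134) + 304522) = √((-6372 + 2134) + 304522) = √(-4238 + 304522) = √300284 = 2*√75071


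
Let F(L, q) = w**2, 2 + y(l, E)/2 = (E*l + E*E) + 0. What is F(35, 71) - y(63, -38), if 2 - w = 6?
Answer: 1920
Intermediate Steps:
w = -4 (w = 2 - 1*6 = 2 - 6 = -4)
y(l, E) = -4 + 2*E**2 + 2*E*l (y(l, E) = -4 + 2*((E*l + E*E) + 0) = -4 + 2*((E*l + E**2) + 0) = -4 + 2*((E**2 + E*l) + 0) = -4 + 2*(E**2 + E*l) = -4 + (2*E**2 + 2*E*l) = -4 + 2*E**2 + 2*E*l)
F(L, q) = 16 (F(L, q) = (-4)**2 = 16)
F(35, 71) - y(63, -38) = 16 - (-4 + 2*(-38)**2 + 2*(-38)*63) = 16 - (-4 + 2*1444 - 4788) = 16 - (-4 + 2888 - 4788) = 16 - 1*(-1904) = 16 + 1904 = 1920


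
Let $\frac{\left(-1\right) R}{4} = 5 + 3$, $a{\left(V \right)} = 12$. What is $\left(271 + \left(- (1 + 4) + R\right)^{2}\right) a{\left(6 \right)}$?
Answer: $19680$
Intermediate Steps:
$R = -32$ ($R = - 4 \left(5 + 3\right) = \left(-4\right) 8 = -32$)
$\left(271 + \left(- (1 + 4) + R\right)^{2}\right) a{\left(6 \right)} = \left(271 + \left(- (1 + 4) - 32\right)^{2}\right) 12 = \left(271 + \left(\left(-1\right) 5 - 32\right)^{2}\right) 12 = \left(271 + \left(-5 - 32\right)^{2}\right) 12 = \left(271 + \left(-37\right)^{2}\right) 12 = \left(271 + 1369\right) 12 = 1640 \cdot 12 = 19680$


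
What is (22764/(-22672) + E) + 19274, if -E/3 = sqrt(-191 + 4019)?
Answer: 109239341/5668 - 6*sqrt(957) ≈ 19087.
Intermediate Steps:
E = -6*sqrt(957) (E = -3*sqrt(-191 + 4019) = -6*sqrt(957) ≈ -185.61)
(22764/(-22672) + E) + 19274 = (22764/(-22672) - 6*sqrt(957)) + 19274 = (22764*(-1/22672) - 6*sqrt(957)) + 19274 = (-5691/5668 - 6*sqrt(957)) + 19274 = 109239341/5668 - 6*sqrt(957)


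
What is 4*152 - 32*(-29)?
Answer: 1536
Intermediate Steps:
4*152 - 32*(-29) = 608 - 1*(-928) = 608 + 928 = 1536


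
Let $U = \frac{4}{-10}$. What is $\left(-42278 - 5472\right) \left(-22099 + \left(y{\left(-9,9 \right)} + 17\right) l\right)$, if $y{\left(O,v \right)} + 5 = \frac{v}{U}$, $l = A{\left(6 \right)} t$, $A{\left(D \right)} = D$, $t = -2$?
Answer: $1049210750$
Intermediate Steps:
$U = - \frac{2}{5}$ ($U = 4 \left(- \frac{1}{10}\right) = - \frac{2}{5} \approx -0.4$)
$l = -12$ ($l = 6 \left(-2\right) = -12$)
$y{\left(O,v \right)} = -5 - \frac{5 v}{2}$ ($y{\left(O,v \right)} = -5 + \frac{v}{- \frac{2}{5}} = -5 + v \left(- \frac{5}{2}\right) = -5 - \frac{5 v}{2}$)
$\left(-42278 - 5472\right) \left(-22099 + \left(y{\left(-9,9 \right)} + 17\right) l\right) = \left(-42278 - 5472\right) \left(-22099 + \left(\left(-5 - \frac{45}{2}\right) + 17\right) \left(-12\right)\right) = - 47750 \left(-22099 + \left(\left(-5 - \frac{45}{2}\right) + 17\right) \left(-12\right)\right) = - 47750 \left(-22099 + \left(- \frac{55}{2} + 17\right) \left(-12\right)\right) = - 47750 \left(-22099 - -126\right) = - 47750 \left(-22099 + 126\right) = \left(-47750\right) \left(-21973\right) = 1049210750$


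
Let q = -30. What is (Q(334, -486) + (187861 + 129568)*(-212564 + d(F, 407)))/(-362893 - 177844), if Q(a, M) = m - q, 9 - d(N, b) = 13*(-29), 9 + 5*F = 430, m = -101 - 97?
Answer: 67351450530/540737 ≈ 1.2455e+5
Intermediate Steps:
m = -198
F = 421/5 (F = -9/5 + (⅕)*430 = -9/5 + 86 = 421/5 ≈ 84.200)
d(N, b) = 386 (d(N, b) = 9 - 13*(-29) = 9 - 1*(-377) = 9 + 377 = 386)
Q(a, M) = -168 (Q(a, M) = -198 - 1*(-30) = -198 + 30 = -168)
(Q(334, -486) + (187861 + 129568)*(-212564 + d(F, 407)))/(-362893 - 177844) = (-168 + (187861 + 129568)*(-212564 + 386))/(-362893 - 177844) = (-168 + 317429*(-212178))/(-540737) = (-168 - 67351450362)*(-1/540737) = -67351450530*(-1/540737) = 67351450530/540737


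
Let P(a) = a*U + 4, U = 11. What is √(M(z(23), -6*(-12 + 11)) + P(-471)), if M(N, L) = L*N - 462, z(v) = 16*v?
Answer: I*√3431 ≈ 58.575*I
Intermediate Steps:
P(a) = 4 + 11*a (P(a) = a*11 + 4 = 11*a + 4 = 4 + 11*a)
M(N, L) = -462 + L*N
√(M(z(23), -6*(-12 + 11)) + P(-471)) = √((-462 + (-6*(-12 + 11))*(16*23)) + (4 + 11*(-471))) = √((-462 - 6*(-1)*368) + (4 - 5181)) = √((-462 + 6*368) - 5177) = √((-462 + 2208) - 5177) = √(1746 - 5177) = √(-3431) = I*√3431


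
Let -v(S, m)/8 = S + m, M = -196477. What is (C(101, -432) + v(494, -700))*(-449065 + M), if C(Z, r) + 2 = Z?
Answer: -1127761874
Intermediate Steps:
C(Z, r) = -2 + Z
v(S, m) = -8*S - 8*m (v(S, m) = -8*(S + m) = -8*S - 8*m)
(C(101, -432) + v(494, -700))*(-449065 + M) = ((-2 + 101) + (-8*494 - 8*(-700)))*(-449065 - 196477) = (99 + (-3952 + 5600))*(-645542) = (99 + 1648)*(-645542) = 1747*(-645542) = -1127761874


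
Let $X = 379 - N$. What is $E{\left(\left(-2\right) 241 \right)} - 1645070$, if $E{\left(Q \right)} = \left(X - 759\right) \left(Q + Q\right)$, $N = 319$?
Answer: $-971234$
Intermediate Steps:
$X = 60$ ($X = 379 - 319 = 60$)
$E{\left(Q \right)} = - 1398 Q$ ($E{\left(Q \right)} = \left(60 - 759\right) \left(Q + Q\right) = - 699 \cdot 2 Q = - 1398 Q$)
$E{\left(\left(-2\right) 241 \right)} - 1645070 = - 1398 \left(\left(-2\right) 241\right) - 1645070 = \left(-1398\right) \left(-482\right) - 1645070 = 673836 - 1645070 = -971234$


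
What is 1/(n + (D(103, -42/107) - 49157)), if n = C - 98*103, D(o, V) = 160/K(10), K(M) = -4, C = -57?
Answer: -1/59348 ≈ -1.6850e-5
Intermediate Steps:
D(o, V) = -40 (D(o, V) = 160/(-4) = 160*(-¼) = -40)
n = -10151 (n = -57 - 98*103 = -57 - 10094 = -10151)
1/(n + (D(103, -42/107) - 49157)) = 1/(-10151 + (-40 - 49157)) = 1/(-10151 - 49197) = 1/(-59348) = -1/59348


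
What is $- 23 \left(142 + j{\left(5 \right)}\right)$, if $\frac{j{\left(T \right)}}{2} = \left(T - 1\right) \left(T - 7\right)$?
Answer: $-2898$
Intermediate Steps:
$j{\left(T \right)} = 2 \left(-1 + T\right) \left(-7 + T\right)$ ($j{\left(T \right)} = 2 \left(T - 1\right) \left(T - 7\right) = 2 \left(-1 + T\right) \left(-7 + T\right)$)
$- 23 \left(142 + j{\left(5 \right)}\right) = - 23 \left(142 + \left(14 - 80 + 2 \cdot 5^{2}\right)\right) = - 23 \left(142 + \left(14 - 80 + 2 \cdot 25\right)\right) = - 23 \left(142 + \left(14 - 80 + 50\right)\right) = - 23 \left(142 - 16\right) = \left(-23\right) 126 = -2898$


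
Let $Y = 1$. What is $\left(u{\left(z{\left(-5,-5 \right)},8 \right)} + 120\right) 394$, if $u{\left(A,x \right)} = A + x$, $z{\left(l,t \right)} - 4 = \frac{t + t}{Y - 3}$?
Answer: $53978$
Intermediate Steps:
$z{\left(l,t \right)} = 4 - t$ ($z{\left(l,t \right)} = 4 + \frac{t + t}{1 - 3} = 4 + \frac{2 t}{-2} = 4 + 2 t \left(- \frac{1}{2}\right) = 4 - t$)
$\left(u{\left(z{\left(-5,-5 \right)},8 \right)} + 120\right) 394 = \left(\left(\left(4 - -5\right) + 8\right) + 120\right) 394 = \left(\left(\left(4 + 5\right) + 8\right) + 120\right) 394 = \left(\left(9 + 8\right) + 120\right) 394 = \left(17 + 120\right) 394 = 137 \cdot 394 = 53978$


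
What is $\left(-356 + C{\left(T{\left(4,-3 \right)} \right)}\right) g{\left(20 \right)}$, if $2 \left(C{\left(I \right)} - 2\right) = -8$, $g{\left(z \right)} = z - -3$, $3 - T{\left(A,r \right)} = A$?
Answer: $-8234$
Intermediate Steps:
$T{\left(A,r \right)} = 3 - A$
$g{\left(z \right)} = 3 + z$ ($g{\left(z \right)} = z + 3 = 3 + z$)
$C{\left(I \right)} = -2$ ($C{\left(I \right)} = 2 + \frac{1}{2} \left(-8\right) = 2 - 4 = -2$)
$\left(-356 + C{\left(T{\left(4,-3 \right)} \right)}\right) g{\left(20 \right)} = \left(-356 - 2\right) \left(3 + 20\right) = \left(-358\right) 23 = -8234$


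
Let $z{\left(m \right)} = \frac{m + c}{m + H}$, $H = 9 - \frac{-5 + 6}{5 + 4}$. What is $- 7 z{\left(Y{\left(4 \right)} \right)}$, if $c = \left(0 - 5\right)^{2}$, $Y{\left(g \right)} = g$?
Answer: $- \frac{63}{4} \approx -15.75$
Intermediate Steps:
$c = 25$ ($c = \left(-5\right)^{2} = 25$)
$H = \frac{80}{9}$ ($H = 9 - 1 \cdot \frac{1}{9} = 9 - \frac{1}{9} = \frac{80}{9} \approx 8.8889$)
$z{\left(m \right)} = \frac{25 + m}{\frac{80}{9} + m}$ ($z{\left(m \right)} = \frac{m + 25}{m + \frac{80}{9}} = \frac{25 + m}{\frac{80}{9} + m}$)
$- 7 z{\left(Y{\left(4 \right)} \right)} = - 7 \frac{9 \left(25 + 4\right)}{80 + 9 \cdot 4} = - 7 \cdot 9 \frac{1}{80 + 36} \cdot 29 = - 7 \cdot 9 \cdot \frac{1}{116} \cdot 29 = \left(-7\right) \frac{9}{4} = - \frac{63}{4}$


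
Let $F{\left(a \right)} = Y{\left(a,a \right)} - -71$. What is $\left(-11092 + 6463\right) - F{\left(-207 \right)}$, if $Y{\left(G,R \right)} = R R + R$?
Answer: $-47342$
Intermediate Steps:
$Y{\left(G,R \right)} = R + R^{2}$ ($Y{\left(G,R \right)} = R^{2} + R = R + R^{2}$)
$F{\left(a \right)} = 71 + a \left(1 + a\right)$ ($F{\left(a \right)} = a \left(1 + a\right) - -71 = a \left(1 + a\right) + 71 = 71 + a \left(1 + a\right)$)
$\left(-11092 + 6463\right) - F{\left(-207 \right)} = \left(-11092 + 6463\right) - \left(71 - 207 \left(1 - 207\right)\right) = -4629 - \left(71 - -42642\right) = -4629 - \left(71 + 42642\right) = -4629 - 42713 = -47342$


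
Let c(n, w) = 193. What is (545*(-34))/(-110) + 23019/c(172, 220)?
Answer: 610838/2123 ≈ 287.72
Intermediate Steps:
(545*(-34))/(-110) + 23019/c(172, 220) = (545*(-34))/(-110) + 23019/193 = -18530*(-1/110) + 23019*(1/193) = 1853/11 + 23019/193 = 610838/2123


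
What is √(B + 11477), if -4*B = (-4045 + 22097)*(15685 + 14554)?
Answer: 17*I*√472170 ≈ 11681.0*I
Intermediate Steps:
B = -136468607 (B = -(-4045 + 22097)*(15685 + 14554)/4 = -4513*30239 = -¼*545874428 = -136468607)
√(B + 11477) = √(-136468607 + 11477) = √(-136457130) = 17*I*√472170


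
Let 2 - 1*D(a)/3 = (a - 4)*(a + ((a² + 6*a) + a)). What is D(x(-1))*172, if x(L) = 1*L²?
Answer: 14964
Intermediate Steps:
x(L) = L²
D(a) = 6 - 3*(-4 + a)*(a² + 8*a) (D(a) = 6 - 3*(a - 4)*(a + ((a² + 6*a) + a)) = 6 - 3*(-4 + a)*(a + (a² + 7*a)) = 6 - 3*(-4 + a)*(a² + 8*a))
D(x(-1))*172 = (6 - 12*((-1)²)² - 3*((-1)²)³ + 96*(-1)²)*172 = (6 - 12*1² - 3*1³ + 96*1)*172 = (6 - 12*1 - 3*1 + 96)*172 = (6 - 12 - 3 + 96)*172 = 87*172 = 14964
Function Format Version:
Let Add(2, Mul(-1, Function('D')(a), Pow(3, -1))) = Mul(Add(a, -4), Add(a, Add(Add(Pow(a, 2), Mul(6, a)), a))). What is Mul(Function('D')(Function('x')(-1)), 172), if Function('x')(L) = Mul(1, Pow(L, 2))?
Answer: 14964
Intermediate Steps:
Function('x')(L) = Pow(L, 2)
Function('D')(a) = Add(6, Mul(-3, Add(-4, a), Add(Pow(a, 2), Mul(8, a)))) (Function('D')(a) = Add(6, Mul(-3, Mul(Add(a, -4), Add(a, Add(Add(Pow(a, 2), Mul(6, a)), a))))) = Add(6, Mul(-3, Mul(Add(-4, a), Add(a, Add(Pow(a, 2), Mul(7, a)))))) = Add(6, Mul(-3, Mul(Add(-4, a), Add(Pow(a, 2), Mul(8, a))))) = Add(6, Mul(-3, Add(-4, a), Add(Pow(a, 2), Mul(8, a)))))
Mul(Function('D')(Function('x')(-1)), 172) = Mul(Add(6, Mul(-12, Pow(Pow(-1, 2), 2)), Mul(-3, Pow(Pow(-1, 2), 3)), Mul(96, Pow(-1, 2))), 172) = Mul(Add(6, Mul(-12, Pow(1, 2)), Mul(-3, Pow(1, 3)), Mul(96, 1)), 172) = Mul(Add(6, Mul(-12, 1), Mul(-3, 1), 96), 172) = Mul(Add(6, -12, -3, 96), 172) = Mul(87, 172) = 14964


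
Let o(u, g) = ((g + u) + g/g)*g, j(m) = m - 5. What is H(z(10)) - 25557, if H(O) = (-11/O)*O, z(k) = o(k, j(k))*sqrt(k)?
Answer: -25568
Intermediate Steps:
j(m) = -5 + m
o(u, g) = g*(1 + g + u) (o(u, g) = ((g + u) + 1)*g = (1 + g + u)*g = g*(1 + g + u))
z(k) = sqrt(k)*(-5 + k)*(-4 + 2*k) (z(k) = ((-5 + k)*(1 + (-5 + k) + k))*sqrt(k) = ((-5 + k)*(-4 + 2*k))*sqrt(k) = sqrt(k)*(-5 + k)*(-4 + 2*k))
H(O) = -11
H(z(10)) - 25557 = -11 - 25557 = -25568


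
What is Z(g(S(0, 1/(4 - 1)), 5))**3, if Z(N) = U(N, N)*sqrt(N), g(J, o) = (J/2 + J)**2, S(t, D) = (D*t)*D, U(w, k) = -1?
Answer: 0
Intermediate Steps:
S(t, D) = t*D**2
g(J, o) = 9*J**2/4 (g(J, o) = (J*(1/2) + J)**2 = (J/2 + J)**2 = (3*J/2)**2 = 9*J**2/4)
Z(N) = -sqrt(N)
Z(g(S(0, 1/(4 - 1)), 5))**3 = (-sqrt(9*(0*(1/(4 - 1))**2)**2/4))**3 = (-sqrt(9*(0*(1/3)**2)**2/4))**3 = (-sqrt(9*(0*(1/9))**2/4))**3 = (-sqrt((9/4)*0**2))**3 = (-sqrt((9/4)*0))**3 = (-sqrt(0))**3 = (-1*0)**3 = 0**3 = 0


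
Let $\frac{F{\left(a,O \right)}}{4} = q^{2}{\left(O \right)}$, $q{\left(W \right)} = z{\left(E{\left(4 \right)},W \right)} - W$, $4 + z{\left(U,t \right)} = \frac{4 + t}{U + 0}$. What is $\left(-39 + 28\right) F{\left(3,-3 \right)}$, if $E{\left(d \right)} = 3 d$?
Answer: $- \frac{1331}{36} \approx -36.972$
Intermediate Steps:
$z{\left(U,t \right)} = -4 + \frac{4 + t}{U}$ ($z{\left(U,t \right)} = -4 + \frac{4 + t}{U + 0} = -4 + \frac{4 + t}{U}$)
$q{\left(W \right)} = - \frac{11}{3} - \frac{11 W}{12}$ ($q{\left(W \right)} = \frac{4 + W - 4 \cdot 3 \cdot 4}{3 \cdot 4} - W = \frac{4 + W - 48}{12} - W = \frac{-44 + W}{12} - W = \left(- \frac{11}{3} + \frac{W}{12}\right) - W = - \frac{11}{3} - \frac{11 W}{12}$)
$F{\left(a,O \right)} = 4 \left(- \frac{11}{3} - \frac{11 O}{12}\right)^{2}$
$\left(-39 + 28\right) F{\left(3,-3 \right)} = \left(-39 + 28\right) \frac{121 \left(4 - 3\right)^{2}}{36} = - 11 \frac{121 \cdot 1^{2}}{36} = - 11 \cdot \frac{121}{36} \cdot 1 = \left(-11\right) \frac{121}{36} = - \frac{1331}{36}$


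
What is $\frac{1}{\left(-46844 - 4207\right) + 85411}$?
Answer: $\frac{1}{34360} \approx 2.9104 \cdot 10^{-5}$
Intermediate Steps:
$\frac{1}{\left(-46844 - 4207\right) + 85411} = \frac{1}{-51051 + 85411} = \frac{1}{34360}$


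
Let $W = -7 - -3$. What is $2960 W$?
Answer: $-11840$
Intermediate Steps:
$W = -4$ ($W = -7 + 3 = -4$)
$2960 W = 2960 \left(-4\right) = -11840$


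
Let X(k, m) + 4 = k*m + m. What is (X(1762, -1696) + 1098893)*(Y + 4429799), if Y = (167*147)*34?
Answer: -9955940364935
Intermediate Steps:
Y = 834666 (Y = 24549*34 = 834666)
X(k, m) = -4 + m + k*m (X(k, m) = -4 + (k*m + m) = -4 + (m + k*m) = -4 + m + k*m)
(X(1762, -1696) + 1098893)*(Y + 4429799) = ((-4 - 1696 + 1762*(-1696)) + 1098893)*(834666 + 4429799) = ((-4 - 1696 - 2988352) + 1098893)*5264465 = (-2990052 + 1098893)*5264465 = -1891159*5264465 = -9955940364935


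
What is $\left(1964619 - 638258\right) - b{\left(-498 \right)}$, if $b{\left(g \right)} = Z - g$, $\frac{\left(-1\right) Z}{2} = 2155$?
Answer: $1330173$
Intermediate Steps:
$Z = -4310$ ($Z = \left(-2\right) 2155 = -4310$)
$b{\left(g \right)} = -4310 - g$
$\left(1964619 - 638258\right) - b{\left(-498 \right)} = \left(1964619 - 638258\right) - \left(-4310 - -498\right) = \left(1964619 - 638258\right) - \left(-4310 + 498\right) = 1326361 - -3812 = 1326361 + 3812 = 1330173$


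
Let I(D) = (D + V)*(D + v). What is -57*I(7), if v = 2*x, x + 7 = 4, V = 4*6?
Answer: -1767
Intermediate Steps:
V = 24
x = -3 (x = -7 + 4 = -3)
v = -6 (v = 2*(-3) = -6)
I(D) = (-6 + D)*(24 + D) (I(D) = (D + 24)*(D - 6) = (24 + D)*(-6 + D) = (-6 + D)*(24 + D))
-57*I(7) = -57*(-144 + 7² + 18*7) = -57*(-144 + 49 + 126) = -57*31 = -1767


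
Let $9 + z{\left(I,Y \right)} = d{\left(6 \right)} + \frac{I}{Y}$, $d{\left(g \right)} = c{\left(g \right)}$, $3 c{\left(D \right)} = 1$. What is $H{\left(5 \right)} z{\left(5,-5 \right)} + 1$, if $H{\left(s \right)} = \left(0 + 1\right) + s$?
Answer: $-57$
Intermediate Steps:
$c{\left(D \right)} = \frac{1}{3}$ ($c{\left(D \right)} = \frac{1}{3} \cdot 1 = \frac{1}{3}$)
$d{\left(g \right)} = \frac{1}{3}$
$H{\left(s \right)} = 1 + s$
$z{\left(I,Y \right)} = - \frac{26}{3} + \frac{I}{Y}$ ($z{\left(I,Y \right)} = -9 + \left(\frac{1}{3} + \frac{I}{Y}\right) = - \frac{26}{3} + \frac{I}{Y}$)
$H{\left(5 \right)} z{\left(5,-5 \right)} + 1 = \left(1 + 5\right) \left(- \frac{26}{3} + \frac{5}{-5}\right) + 1 = 6 \left(- \frac{26}{3} + 5 \left(- \frac{1}{5}\right)\right) + 1 = 6 \left(- \frac{26}{3} - 1\right) + 1 = 6 \left(- \frac{29}{3}\right) + 1 = -58 + 1 = -57$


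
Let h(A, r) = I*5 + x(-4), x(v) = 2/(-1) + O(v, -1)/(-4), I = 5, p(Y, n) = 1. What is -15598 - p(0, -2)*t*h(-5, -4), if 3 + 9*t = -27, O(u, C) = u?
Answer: -15518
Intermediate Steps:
t = -10/3 (t = -1/3 + (1/9)*(-27) = -1/3 - 3 = -10/3 ≈ -3.3333)
x(v) = -2 - v/4 (x(v) = 2/(-1) + v/(-4) = 2*(-1) + v*(-1/4) = -2 - v/4)
h(A, r) = 24 (h(A, r) = 5*5 + (-2 - 1/4*(-4)) = 25 + (-2 + 1) = 25 - 1 = 24)
-15598 - p(0, -2)*t*h(-5, -4) = -15598 - 1*(-10/3)*24 = -15598 - (-10)*24/3 = -15598 - 1*(-80) = -15598 + 80 = -15518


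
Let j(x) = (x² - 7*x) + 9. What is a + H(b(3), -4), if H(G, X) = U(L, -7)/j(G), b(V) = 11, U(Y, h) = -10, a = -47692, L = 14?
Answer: -2527686/53 ≈ -47692.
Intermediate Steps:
j(x) = 9 + x² - 7*x
H(G, X) = -10/(9 + G² - 7*G)
a + H(b(3), -4) = -47692 - 10/(9 + 11² - 7*11) = -47692 - 10/(9 + 121 - 77) = -47692 - 10/53 = -2527686/53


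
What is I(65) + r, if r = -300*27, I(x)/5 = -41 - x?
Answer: -8630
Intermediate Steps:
I(x) = -205 - 5*x (I(x) = 5*(-41 - x) = -205 - 5*x)
r = -8100
I(65) + r = (-205 - 5*65) - 8100 = (-205 - 325) - 8100 = -530 - 8100 = -8630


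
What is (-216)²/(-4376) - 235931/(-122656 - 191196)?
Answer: -1701330607/171677044 ≈ -9.9101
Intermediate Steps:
(-216)²/(-4376) - 235931/(-122656 - 191196) = 46656*(-1/4376) - 235931/(-313852) = -5832/547 - 235931*(-1/313852) = -5832/547 + 235931/313852 = -1701330607/171677044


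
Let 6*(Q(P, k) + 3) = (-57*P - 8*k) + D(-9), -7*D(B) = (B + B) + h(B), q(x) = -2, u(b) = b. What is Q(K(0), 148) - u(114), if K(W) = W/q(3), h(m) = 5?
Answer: -13189/42 ≈ -314.02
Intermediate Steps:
K(W) = -W/2 (K(W) = W/(-2) = W*(-½) = -W/2)
D(B) = -5/7 - 2*B/7 (D(B) = -((B + B) + 5)/7 = -(2*B + 5)/7 = -(5 + 2*B)/7 = -5/7 - 2*B/7)
Q(P, k) = -113/42 - 19*P/2 - 4*k/3 (Q(P, k) = -3 + ((-57*P - 8*k) + (-5/7 - 2/7*(-9)))/6 = -3 + ((-57*P - 8*k) + (-5/7 + 18/7))/6 = -3 + ((-57*P - 8*k) + 13/7)/6 = -3 + (13/7 - 57*P - 8*k)/6 = -3 + (13/42 - 19*P/2 - 4*k/3) = -113/42 - 19*P/2 - 4*k/3)
Q(K(0), 148) - u(114) = (-113/42 - (-19)*0/4 - 4/3*148) - 1*114 = (-113/42 - 19/2*0 - 592/3) - 114 = (-113/42 + 0 - 592/3) - 114 = -8401/42 - 114 = -13189/42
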